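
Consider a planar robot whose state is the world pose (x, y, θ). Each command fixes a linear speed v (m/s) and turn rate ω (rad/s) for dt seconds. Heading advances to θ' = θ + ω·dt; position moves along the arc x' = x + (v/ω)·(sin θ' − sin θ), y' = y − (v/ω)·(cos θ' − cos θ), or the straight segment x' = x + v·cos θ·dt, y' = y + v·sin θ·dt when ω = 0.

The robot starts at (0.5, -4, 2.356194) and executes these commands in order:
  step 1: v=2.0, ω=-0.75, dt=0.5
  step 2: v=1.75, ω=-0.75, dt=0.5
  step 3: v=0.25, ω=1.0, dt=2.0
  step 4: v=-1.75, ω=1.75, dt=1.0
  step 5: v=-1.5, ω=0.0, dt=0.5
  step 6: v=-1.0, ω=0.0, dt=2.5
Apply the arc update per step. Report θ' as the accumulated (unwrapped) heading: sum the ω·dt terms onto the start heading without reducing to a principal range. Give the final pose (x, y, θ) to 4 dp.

(-2.2128, 1.9784, 5.3562)

step 1: θ'=1.9812 (R=-2.6667) → pose (-0.0596, -3.1783, 1.9812)
step 2: θ'=1.6062 (R=-2.3333) → pose (-0.2519, -2.3300, 1.6062)
step 3: θ'=3.6062 (R=0.2500) → pose (-0.6138, -2.1153, 3.6062)
step 4: θ'=5.3562 (R=-1.0000) → pose (-0.2620, -0.6211, 5.3562)
step 5: θ'=5.3562 (straight) → pose (-0.7122, -0.0212, 5.3562)
step 6: θ'=5.3562 (straight) → pose (-2.2128, 1.9784, 5.3562)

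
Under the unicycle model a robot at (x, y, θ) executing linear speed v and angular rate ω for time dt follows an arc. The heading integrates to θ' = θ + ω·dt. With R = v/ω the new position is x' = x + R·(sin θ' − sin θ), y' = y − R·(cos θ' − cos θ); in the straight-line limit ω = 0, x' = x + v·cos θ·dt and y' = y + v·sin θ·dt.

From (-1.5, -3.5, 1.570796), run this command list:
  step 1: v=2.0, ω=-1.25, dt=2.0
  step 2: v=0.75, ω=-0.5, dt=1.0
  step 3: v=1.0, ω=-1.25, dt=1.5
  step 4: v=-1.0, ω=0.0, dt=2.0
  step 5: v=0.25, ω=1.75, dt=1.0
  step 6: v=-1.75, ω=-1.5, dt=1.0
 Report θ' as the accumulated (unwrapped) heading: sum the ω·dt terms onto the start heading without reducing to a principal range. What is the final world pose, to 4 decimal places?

step 1: θ'=-0.9292 (R=-1.6000) → pose (1.3818, -2.5424, -0.9292)
step 2: θ'=-1.4292 (R=-1.5000) → pose (1.6651, -3.2285, -1.4292)
step 3: θ'=-3.3042 (R=-0.8000) → pose (0.7436, -4.1308, -3.3042)
step 4: θ'=-3.3042 (straight) → pose (2.7172, -4.4546, -3.3042)
step 5: θ'=-1.5542 (R=0.1429) → pose (2.5512, -4.5979, -1.5542)
step 6: θ'=-3.0542 (R=1.1667) → pose (3.6159, -3.4164, -3.0542)

(3.6159, -3.4164, -3.0542)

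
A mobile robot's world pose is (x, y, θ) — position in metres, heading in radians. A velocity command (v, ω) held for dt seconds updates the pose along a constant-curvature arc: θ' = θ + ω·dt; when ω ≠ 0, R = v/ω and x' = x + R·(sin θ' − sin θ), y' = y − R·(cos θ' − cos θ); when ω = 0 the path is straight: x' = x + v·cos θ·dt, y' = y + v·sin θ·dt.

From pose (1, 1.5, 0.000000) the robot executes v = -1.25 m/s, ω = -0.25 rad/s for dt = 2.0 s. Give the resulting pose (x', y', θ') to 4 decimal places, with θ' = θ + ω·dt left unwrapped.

θ' = 0.0000 + -0.25·2.0 = -0.5000
R = v/ω = -1.25/-0.25 = 5.0000
x' = 1 + 5.0000·(sin -0.5000 − sin 0.0000) = -1.3971
y' = 1.5 − 5.0000·(cos -0.5000 − cos 0.0000) = 2.1121

(-1.3971, 2.1121, -0.5000)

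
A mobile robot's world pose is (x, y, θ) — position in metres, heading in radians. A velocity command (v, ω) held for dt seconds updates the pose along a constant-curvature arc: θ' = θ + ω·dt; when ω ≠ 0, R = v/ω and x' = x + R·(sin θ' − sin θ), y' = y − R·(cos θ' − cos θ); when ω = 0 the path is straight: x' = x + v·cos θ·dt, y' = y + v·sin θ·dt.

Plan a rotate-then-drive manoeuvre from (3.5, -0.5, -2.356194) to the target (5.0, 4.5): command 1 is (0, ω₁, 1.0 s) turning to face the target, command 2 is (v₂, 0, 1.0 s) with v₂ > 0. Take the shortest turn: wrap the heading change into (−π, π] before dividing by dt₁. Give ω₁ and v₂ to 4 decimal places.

heading to target = atan2(4.5−-0.5, 5−3.5) = 1.2793
Δθ = wrap(1.2793 − -2.3562) = -2.6477; ω₁ = Δθ/dt₁ = -2.6477
distance = √((5−3.5)² + (4.5−-0.5)²) = 5.2202; v₂ = distance/dt₂ = 5.2202

ω₁ = -2.6477, v₂ = 5.2202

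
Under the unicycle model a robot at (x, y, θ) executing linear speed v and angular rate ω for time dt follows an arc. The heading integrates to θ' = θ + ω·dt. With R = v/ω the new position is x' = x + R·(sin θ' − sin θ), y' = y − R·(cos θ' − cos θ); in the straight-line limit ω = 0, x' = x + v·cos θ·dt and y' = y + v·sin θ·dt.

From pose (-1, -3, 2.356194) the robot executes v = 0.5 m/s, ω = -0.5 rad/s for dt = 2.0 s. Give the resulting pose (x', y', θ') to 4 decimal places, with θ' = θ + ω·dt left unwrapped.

θ' = 2.3562 + -0.5·2.0 = 1.3562
R = v/ω = 0.5/-0.5 = -1.0000
x' = -1 + -1.0000·(sin 1.3562 − sin 2.3562) = -1.2700
y' = -3 − -1.0000·(cos 1.3562 − cos 2.3562) = -2.0799

(-1.2700, -2.0799, 1.3562)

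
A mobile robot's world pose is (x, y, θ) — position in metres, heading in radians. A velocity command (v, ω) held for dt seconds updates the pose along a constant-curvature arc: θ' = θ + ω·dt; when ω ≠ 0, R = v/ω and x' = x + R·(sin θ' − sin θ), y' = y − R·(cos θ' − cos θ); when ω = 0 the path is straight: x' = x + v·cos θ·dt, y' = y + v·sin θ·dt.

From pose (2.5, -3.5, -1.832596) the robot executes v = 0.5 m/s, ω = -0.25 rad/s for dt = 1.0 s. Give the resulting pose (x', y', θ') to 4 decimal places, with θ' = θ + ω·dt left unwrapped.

(2.3119, -3.9619, -2.0826)

θ' = -1.8326 + -0.25·1.0 = -2.0826
R = v/ω = 0.5/-0.25 = -2.0000
x' = 2.5 + -2.0000·(sin -2.0826 − sin -1.8326) = 2.3119
y' = -3.5 − -2.0000·(cos -2.0826 − cos -1.8326) = -3.9619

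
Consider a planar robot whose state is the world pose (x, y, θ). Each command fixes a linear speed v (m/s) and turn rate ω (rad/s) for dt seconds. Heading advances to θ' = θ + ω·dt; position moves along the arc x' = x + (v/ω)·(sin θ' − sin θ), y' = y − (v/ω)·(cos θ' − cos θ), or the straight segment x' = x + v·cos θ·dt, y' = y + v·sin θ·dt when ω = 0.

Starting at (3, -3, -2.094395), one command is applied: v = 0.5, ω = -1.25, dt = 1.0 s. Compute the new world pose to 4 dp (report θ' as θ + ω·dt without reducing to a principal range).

θ' = -2.0944 + -1.25·1.0 = -3.3444
R = v/ω = 0.5/-1.25 = -0.4000
x' = 3 + -0.4000·(sin -3.3444 − sin -2.0944) = 2.5730
y' = -3 − -0.4000·(cos -3.3444 − cos -2.0944) = -3.1918

(2.5730, -3.1918, -3.3444)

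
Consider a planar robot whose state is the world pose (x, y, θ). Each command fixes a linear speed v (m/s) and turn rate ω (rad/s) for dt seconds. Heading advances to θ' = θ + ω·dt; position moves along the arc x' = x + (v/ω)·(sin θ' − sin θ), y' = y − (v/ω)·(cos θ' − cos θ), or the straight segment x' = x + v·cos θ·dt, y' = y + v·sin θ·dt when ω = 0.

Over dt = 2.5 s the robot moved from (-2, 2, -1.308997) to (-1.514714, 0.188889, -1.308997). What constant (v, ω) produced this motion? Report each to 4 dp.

Δθ = -1.308997 − -1.308997 = 0.000000
ω = Δθ/dt = 0.000000/2.5 = 0.0000
ω = 0 → v = (Δx·cos θ + Δy·sin θ)/dt = 0.7500

v = 0.7500, ω = 0.0000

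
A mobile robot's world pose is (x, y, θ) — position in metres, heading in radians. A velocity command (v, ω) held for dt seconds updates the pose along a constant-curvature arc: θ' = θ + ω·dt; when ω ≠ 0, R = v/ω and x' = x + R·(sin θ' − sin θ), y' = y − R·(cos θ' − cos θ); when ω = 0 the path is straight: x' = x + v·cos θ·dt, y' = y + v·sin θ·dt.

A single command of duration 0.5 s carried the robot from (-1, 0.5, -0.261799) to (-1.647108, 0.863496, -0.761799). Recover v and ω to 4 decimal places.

v = -1.5000, ω = -1.0000

Δθ = -0.761799 − -0.261799 = -0.500000
ω = Δθ/dt = -0.500000/0.5 = -1.0000
R = Δx/(sin θ' − sin θ) = 1.5000
v = R·ω = 1.5000·-1.0000 = -1.5000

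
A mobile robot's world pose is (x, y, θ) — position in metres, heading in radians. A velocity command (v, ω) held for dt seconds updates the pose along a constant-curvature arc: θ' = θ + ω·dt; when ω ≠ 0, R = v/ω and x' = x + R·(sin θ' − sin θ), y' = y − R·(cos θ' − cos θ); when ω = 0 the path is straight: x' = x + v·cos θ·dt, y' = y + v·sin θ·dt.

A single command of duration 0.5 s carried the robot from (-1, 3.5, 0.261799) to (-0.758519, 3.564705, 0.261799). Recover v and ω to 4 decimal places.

v = 0.5000, ω = 0.0000

Δθ = 0.261799 − 0.261799 = 0.000000
ω = Δθ/dt = 0.000000/0.5 = 0.0000
ω = 0 → v = (Δx·cos θ + Δy·sin θ)/dt = 0.5000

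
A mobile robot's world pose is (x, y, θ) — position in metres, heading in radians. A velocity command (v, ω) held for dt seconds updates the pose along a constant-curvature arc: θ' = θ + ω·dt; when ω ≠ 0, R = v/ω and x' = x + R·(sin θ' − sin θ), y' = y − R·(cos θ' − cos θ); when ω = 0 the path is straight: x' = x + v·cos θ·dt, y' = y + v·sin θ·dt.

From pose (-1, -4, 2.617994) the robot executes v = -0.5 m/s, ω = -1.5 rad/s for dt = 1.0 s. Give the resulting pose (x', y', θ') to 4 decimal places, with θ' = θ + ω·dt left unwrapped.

θ' = 2.6180 + -1.5·1.0 = 1.1180
R = v/ω = -0.5/-1.5 = 0.3333
x' = -1 + 0.3333·(sin 1.1180 − sin 2.6180) = -0.8669
y' = -4 − 0.3333·(cos 1.1180 − cos 2.6180) = -4.4345

(-0.8669, -4.4345, 1.1180)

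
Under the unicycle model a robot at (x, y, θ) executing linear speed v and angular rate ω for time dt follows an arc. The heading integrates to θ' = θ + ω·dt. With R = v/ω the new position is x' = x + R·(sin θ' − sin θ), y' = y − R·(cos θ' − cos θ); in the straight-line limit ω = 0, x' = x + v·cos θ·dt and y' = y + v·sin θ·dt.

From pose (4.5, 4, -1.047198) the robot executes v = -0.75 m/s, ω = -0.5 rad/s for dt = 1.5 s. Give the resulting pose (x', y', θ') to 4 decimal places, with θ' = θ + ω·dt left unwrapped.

(4.3373, 5.0867, -1.7972)

θ' = -1.0472 + -0.5·1.5 = -1.7972
R = v/ω = -0.75/-0.5 = 1.5000
x' = 4.5 + 1.5000·(sin -1.7972 − sin -1.0472) = 4.3373
y' = 4 − 1.5000·(cos -1.7972 − cos -1.0472) = 5.0867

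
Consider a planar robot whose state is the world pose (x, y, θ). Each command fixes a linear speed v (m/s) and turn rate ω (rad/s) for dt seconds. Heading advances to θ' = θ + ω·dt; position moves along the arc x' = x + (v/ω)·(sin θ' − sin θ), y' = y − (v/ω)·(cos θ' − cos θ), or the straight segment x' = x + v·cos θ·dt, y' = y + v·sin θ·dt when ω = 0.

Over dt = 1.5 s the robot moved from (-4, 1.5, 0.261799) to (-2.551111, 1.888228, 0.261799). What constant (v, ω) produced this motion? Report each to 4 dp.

v = 1.0000, ω = 0.0000

Δθ = 0.261799 − 0.261799 = 0.000000
ω = Δθ/dt = 0.000000/1.5 = 0.0000
ω = 0 → v = (Δx·cos θ + Δy·sin θ)/dt = 1.0000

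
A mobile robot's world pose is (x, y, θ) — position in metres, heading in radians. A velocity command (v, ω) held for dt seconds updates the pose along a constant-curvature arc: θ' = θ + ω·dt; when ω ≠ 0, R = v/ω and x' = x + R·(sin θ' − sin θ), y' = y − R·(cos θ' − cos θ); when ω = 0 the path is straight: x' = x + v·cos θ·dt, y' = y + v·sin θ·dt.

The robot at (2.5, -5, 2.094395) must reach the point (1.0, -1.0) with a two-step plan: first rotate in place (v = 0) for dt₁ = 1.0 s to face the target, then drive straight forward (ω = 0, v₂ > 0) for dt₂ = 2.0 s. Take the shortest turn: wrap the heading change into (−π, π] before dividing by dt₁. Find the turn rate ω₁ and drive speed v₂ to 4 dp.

heading to target = atan2(-1−-5, 1−2.5) = 1.9296
Δθ = wrap(1.9296 − 2.0944) = -0.1648; ω₁ = Δθ/dt₁ = -0.1648
distance = √((1−2.5)² + (-1−-5)²) = 4.2720; v₂ = distance/dt₂ = 2.1360

ω₁ = -0.1648, v₂ = 2.1360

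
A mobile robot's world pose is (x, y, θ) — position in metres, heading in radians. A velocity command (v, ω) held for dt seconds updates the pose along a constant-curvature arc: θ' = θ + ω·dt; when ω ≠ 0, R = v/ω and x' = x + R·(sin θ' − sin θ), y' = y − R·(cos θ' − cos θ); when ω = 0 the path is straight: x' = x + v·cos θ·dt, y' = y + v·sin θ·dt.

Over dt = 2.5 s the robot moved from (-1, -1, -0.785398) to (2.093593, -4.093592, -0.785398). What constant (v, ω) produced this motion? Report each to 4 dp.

v = 1.7500, ω = 0.0000

Δθ = -0.785398 − -0.785398 = 0.000000
ω = Δθ/dt = 0.000000/2.5 = 0.0000
ω = 0 → v = (Δx·cos θ + Δy·sin θ)/dt = 1.7500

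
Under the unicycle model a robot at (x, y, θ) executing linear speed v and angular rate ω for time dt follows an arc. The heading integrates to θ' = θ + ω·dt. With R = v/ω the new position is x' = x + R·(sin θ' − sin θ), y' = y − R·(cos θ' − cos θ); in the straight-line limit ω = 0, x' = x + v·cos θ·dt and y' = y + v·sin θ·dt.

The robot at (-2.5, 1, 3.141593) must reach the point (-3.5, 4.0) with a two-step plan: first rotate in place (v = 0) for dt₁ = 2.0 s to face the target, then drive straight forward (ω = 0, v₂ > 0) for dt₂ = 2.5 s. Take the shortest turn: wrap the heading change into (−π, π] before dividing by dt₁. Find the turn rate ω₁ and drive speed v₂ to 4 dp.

heading to target = atan2(4−1, -3.5−-2.5) = 1.8925
Δθ = wrap(1.8925 − 3.1416) = -1.2490; ω₁ = Δθ/dt₁ = -0.6245
distance = √((-3.5−-2.5)² + (4−1)²) = 3.1623; v₂ = distance/dt₂ = 1.2649

ω₁ = -0.6245, v₂ = 1.2649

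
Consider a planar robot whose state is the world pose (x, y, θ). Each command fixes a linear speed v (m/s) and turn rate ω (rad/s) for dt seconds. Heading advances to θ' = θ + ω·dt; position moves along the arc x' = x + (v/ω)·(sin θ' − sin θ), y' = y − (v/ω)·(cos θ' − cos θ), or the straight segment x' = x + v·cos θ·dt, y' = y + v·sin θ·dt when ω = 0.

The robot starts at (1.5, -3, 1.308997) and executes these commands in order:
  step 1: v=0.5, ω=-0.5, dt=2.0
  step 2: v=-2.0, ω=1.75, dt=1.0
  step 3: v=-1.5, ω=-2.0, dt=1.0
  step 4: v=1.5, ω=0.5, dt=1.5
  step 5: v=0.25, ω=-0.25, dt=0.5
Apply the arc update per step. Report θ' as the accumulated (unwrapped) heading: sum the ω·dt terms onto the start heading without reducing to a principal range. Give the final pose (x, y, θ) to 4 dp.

(2.9675, -4.0225, 0.6840)

step 1: θ'=0.3090 (R=-1.0000) → pose (2.1618, -2.3062, 0.3090)
step 2: θ'=2.0590 (R=-1.1429) → pose (1.5000, -3.9310, 2.0590)
step 3: θ'=0.0590 (R=0.7500) → pose (0.8819, -5.0314, 0.0590)
step 4: θ'=0.8090 (R=3.0000) → pose (2.8758, -4.1073, 0.8090)
step 5: θ'=0.6840 (R=-1.0000) → pose (2.9675, -4.0225, 0.6840)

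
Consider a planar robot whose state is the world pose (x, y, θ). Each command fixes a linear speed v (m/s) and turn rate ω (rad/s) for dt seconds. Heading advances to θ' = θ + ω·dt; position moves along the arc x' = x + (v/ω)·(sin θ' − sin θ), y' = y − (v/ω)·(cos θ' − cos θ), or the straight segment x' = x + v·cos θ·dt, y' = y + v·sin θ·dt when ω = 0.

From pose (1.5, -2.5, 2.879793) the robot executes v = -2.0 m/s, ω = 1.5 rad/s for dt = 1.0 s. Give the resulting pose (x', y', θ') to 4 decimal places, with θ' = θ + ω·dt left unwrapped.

θ' = 2.8798 + 1.5·1.0 = 4.3798
R = v/ω = -2.0/1.5 = -1.3333
x' = 1.5 + -1.3333·(sin 4.3798 − sin 2.8798) = 3.1054
y' = -2.5 − -1.3333·(cos 4.3798 − cos 2.8798) = -1.6474

(3.1054, -1.6474, 4.3798)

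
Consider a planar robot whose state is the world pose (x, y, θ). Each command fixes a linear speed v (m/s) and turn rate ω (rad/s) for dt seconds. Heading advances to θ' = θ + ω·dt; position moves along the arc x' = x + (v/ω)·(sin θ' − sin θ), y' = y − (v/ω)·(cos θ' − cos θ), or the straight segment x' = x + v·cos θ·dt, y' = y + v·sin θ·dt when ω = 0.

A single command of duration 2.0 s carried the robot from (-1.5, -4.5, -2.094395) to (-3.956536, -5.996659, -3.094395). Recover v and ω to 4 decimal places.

v = 1.5000, ω = -0.5000

Δθ = -3.094395 − -2.094395 = -1.000000
ω = Δθ/dt = -1.000000/2.0 = -0.5000
R = Δx/(sin θ' − sin θ) = -3.0000
v = R·ω = -3.0000·-0.5000 = 1.5000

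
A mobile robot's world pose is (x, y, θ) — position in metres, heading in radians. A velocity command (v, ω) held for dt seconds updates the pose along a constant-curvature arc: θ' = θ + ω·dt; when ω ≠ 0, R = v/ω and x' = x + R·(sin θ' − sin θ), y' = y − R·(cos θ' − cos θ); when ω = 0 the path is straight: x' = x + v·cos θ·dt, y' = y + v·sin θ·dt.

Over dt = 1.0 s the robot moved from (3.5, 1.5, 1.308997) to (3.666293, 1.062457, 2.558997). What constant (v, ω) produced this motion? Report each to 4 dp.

Δθ = 2.558997 − 1.308997 = 1.250000
ω = Δθ/dt = 1.250000/1.0 = 1.2500
R = −Δy/(cos θ' − cos θ) = -0.4000
v = R·ω = -0.4000·1.2500 = -0.5000

v = -0.5000, ω = 1.2500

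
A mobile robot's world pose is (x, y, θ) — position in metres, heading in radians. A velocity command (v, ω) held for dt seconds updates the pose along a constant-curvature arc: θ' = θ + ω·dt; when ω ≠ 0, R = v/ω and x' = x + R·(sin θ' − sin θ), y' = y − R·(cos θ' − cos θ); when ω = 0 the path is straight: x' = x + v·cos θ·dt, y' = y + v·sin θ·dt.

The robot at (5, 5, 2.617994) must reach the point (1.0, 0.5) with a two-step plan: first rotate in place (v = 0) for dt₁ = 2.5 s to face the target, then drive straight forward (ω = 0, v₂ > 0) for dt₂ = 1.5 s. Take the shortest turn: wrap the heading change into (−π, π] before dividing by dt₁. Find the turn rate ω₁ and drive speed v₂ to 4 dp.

ω₁ = 0.5471, v₂ = 4.0139

heading to target = atan2(0.5−5, 1−5) = -2.2974
Δθ = wrap(-2.2974 − 2.6180) = 1.3678; ω₁ = Δθ/dt₁ = 0.5471
distance = √((1−5)² + (0.5−5)²) = 6.0208; v₂ = distance/dt₂ = 4.0139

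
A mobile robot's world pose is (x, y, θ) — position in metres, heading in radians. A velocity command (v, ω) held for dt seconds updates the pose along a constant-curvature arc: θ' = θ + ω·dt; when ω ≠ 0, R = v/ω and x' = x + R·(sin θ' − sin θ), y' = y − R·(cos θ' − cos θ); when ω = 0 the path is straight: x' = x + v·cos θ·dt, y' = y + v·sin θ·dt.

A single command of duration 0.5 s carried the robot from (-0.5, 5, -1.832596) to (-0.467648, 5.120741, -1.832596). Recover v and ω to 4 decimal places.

Δθ = -1.832596 − -1.832596 = 0.000000
ω = Δθ/dt = 0.000000/0.5 = 0.0000
ω = 0 → v = (Δx·cos θ + Δy·sin θ)/dt = -0.2500

v = -0.2500, ω = 0.0000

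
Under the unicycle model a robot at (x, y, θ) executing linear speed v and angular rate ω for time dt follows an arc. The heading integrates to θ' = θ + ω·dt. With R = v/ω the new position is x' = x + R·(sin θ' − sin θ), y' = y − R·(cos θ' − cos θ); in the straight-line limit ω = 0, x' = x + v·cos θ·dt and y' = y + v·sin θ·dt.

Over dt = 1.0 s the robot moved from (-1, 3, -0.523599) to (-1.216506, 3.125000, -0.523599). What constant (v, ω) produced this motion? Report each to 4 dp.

v = -0.2500, ω = 0.0000

Δθ = -0.523599 − -0.523599 = 0.000000
ω = Δθ/dt = 0.000000/1.0 = 0.0000
ω = 0 → v = (Δx·cos θ + Δy·sin θ)/dt = -0.2500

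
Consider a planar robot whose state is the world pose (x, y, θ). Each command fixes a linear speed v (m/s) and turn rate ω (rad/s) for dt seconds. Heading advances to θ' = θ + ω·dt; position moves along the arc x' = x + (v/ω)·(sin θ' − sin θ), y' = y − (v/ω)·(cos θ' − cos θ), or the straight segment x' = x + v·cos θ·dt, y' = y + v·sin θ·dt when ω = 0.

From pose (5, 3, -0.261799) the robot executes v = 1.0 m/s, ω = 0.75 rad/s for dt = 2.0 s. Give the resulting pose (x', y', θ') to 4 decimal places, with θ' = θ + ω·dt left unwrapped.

θ' = -0.2618 + 0.75·2.0 = 1.2382
R = v/ω = 1.0/0.75 = 1.3333
x' = 5 + 1.3333·(sin 1.2382 − sin -0.2618) = 6.6054
y' = 3 − 1.3333·(cos 1.2382 − cos -0.2618) = 3.8526

(6.6054, 3.8526, 1.2382)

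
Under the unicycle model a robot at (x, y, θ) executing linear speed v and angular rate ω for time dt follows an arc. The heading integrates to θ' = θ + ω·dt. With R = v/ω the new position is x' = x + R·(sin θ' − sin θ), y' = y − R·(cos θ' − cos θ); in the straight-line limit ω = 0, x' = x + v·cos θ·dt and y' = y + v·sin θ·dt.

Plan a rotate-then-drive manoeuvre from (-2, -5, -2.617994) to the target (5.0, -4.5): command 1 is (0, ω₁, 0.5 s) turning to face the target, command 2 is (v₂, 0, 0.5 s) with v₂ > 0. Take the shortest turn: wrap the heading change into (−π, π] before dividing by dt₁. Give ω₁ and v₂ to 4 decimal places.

heading to target = atan2(-4.5−-5, 5−-2) = 0.0713
Δθ = wrap(0.0713 − -2.6180) = 2.6893; ω₁ = Δθ/dt₁ = 5.3786
distance = √((5−-2)² + (-4.5−-5)²) = 7.0178; v₂ = distance/dt₂ = 14.0357

ω₁ = 5.3786, v₂ = 14.0357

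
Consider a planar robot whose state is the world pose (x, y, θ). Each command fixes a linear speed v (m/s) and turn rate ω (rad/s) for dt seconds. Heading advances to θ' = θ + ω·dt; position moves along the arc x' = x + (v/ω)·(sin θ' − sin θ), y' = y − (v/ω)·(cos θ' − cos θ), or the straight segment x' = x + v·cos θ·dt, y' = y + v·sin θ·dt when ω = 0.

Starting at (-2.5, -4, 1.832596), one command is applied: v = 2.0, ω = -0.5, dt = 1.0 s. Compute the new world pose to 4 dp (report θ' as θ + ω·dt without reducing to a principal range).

θ' = 1.8326 + -0.5·1.0 = 1.3326
R = v/ω = 2.0/-0.5 = -4.0000
x' = -2.5 + -4.0000·(sin 1.3326 − sin 1.8326) = -2.5234
y' = -4 − -4.0000·(cos 1.3326 − cos 1.8326) = -2.0209

(-2.5234, -2.0209, 1.3326)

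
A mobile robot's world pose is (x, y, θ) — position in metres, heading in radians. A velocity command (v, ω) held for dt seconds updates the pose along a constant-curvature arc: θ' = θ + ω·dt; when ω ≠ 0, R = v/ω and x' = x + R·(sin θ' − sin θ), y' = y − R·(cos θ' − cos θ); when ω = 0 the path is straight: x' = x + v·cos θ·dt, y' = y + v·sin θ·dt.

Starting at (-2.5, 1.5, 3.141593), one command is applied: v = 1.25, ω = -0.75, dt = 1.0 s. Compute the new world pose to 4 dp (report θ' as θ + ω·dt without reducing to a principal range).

θ' = 3.1416 + -0.75·1.0 = 2.3916
R = v/ω = 1.25/-0.75 = -1.6667
x' = -2.5 + -1.6667·(sin 2.3916 − sin 3.1416) = -3.6361
y' = 1.5 − -1.6667·(cos 2.3916 − cos 3.1416) = 1.9472

(-3.6361, 1.9472, 2.3916)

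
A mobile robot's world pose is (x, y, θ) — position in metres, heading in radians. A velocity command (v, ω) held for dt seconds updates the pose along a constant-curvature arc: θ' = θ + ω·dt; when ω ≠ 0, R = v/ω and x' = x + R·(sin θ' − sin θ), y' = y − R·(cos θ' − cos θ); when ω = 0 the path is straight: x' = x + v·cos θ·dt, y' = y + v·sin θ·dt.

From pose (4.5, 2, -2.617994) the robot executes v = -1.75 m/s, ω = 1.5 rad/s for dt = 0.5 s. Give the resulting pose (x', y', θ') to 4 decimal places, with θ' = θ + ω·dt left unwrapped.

(5.0322, 2.6687, -1.8680)

θ' = -2.6180 + 1.5·0.5 = -1.8680
R = v/ω = -1.75/1.5 = -1.1667
x' = 4.5 + -1.1667·(sin -1.8680 − sin -2.6180) = 5.0322
y' = 2 − -1.1667·(cos -1.8680 − cos -2.6180) = 2.6687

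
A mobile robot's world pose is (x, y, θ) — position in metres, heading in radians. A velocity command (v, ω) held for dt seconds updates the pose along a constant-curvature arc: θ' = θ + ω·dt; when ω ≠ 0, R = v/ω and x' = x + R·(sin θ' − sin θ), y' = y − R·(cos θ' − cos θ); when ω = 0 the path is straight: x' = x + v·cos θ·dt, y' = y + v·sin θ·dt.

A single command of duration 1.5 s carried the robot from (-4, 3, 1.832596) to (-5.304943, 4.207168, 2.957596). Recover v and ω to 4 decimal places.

v = 1.2500, ω = 0.7500

Δθ = 2.957596 − 1.832596 = 1.125000
ω = Δθ/dt = 1.125000/1.5 = 0.7500
R = Δx/(sin θ' − sin θ) = 1.6667
v = R·ω = 1.6667·0.7500 = 1.2500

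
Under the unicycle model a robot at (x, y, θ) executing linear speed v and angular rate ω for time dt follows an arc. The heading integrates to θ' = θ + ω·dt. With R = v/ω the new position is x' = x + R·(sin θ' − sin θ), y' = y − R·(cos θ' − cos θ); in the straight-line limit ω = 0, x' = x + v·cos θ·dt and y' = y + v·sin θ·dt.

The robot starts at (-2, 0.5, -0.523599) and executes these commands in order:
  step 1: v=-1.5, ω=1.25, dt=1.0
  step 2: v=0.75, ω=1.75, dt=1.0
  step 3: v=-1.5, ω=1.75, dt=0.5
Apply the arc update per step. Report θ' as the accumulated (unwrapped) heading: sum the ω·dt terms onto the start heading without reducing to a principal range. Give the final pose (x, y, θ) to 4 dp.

step 1: θ'=0.7264 (R=-1.2000) → pose (-3.3970, 0.3579, 0.7264)
step 2: θ'=2.4764 (R=0.4286) → pose (-3.4172, 1.0154, 2.4764)
step 3: θ'=3.3514 (R=-0.8571) → pose (-2.7096, 0.8515, 3.3514)

(-2.7096, 0.8515, 3.3514)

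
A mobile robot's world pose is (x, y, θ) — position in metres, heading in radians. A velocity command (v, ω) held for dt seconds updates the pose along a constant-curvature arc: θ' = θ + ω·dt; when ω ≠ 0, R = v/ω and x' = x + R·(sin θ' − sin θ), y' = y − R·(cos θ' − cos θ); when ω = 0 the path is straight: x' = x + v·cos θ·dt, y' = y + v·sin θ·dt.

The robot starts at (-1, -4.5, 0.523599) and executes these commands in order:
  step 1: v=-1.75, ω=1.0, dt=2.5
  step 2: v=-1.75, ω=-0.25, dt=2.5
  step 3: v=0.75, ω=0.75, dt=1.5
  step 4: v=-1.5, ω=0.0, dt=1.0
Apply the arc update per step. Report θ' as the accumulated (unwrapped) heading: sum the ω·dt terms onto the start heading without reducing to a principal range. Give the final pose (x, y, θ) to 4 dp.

(3.9230, -8.7989, 3.5236)

step 1: θ'=3.0236 (R=-1.7500) → pose (-0.3310, -7.7534, 3.0236)
step 2: θ'=2.3986 (R=7.0000) → pose (3.5804, -9.5496, 2.3986)
step 3: θ'=3.5236 (R=1.0000) → pose (2.5311, -9.3581, 3.5236)
step 4: θ'=3.5236 (straight) → pose (3.9230, -8.7989, 3.5236)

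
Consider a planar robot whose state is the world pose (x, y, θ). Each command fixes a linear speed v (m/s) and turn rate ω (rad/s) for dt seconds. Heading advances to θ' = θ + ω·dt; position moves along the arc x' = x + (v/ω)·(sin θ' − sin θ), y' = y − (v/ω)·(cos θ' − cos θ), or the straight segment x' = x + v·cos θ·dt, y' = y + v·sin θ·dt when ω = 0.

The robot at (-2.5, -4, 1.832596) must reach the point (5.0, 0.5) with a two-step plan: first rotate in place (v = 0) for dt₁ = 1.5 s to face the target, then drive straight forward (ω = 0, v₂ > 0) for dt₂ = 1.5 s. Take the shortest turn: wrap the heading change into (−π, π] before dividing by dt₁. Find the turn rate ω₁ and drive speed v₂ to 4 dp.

ω₁ = -0.8615, v₂ = 5.8310

heading to target = atan2(0.5−-4, 5−-2.5) = 0.5404
Δθ = wrap(0.5404 − 1.8326) = -1.2922; ω₁ = Δθ/dt₁ = -0.8615
distance = √((5−-2.5)² + (0.5−-4)²) = 8.7464; v₂ = distance/dt₂ = 5.8310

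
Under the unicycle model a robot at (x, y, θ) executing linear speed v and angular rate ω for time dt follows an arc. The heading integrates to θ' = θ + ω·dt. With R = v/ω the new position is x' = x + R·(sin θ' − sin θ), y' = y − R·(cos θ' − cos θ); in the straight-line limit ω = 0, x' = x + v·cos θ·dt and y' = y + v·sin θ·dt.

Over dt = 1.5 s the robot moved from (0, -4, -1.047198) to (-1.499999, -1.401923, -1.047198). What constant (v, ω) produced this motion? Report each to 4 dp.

Δθ = -1.047198 − -1.047198 = 0.000000
ω = Δθ/dt = 0.000000/1.5 = 0.0000
ω = 0 → v = (Δx·cos θ + Δy·sin θ)/dt = -2.0000

v = -2.0000, ω = 0.0000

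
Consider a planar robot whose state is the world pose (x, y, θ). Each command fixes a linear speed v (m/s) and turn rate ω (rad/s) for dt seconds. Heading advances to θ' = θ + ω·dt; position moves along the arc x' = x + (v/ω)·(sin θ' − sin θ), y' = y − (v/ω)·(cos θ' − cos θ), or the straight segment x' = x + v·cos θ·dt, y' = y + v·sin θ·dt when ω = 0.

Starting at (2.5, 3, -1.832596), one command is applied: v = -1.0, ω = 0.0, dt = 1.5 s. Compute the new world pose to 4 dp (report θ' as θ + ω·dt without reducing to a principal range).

θ' = -1.8326 + 0.0·1.5 = -1.8326
ω = 0 → straight: x' = 2.5 + -1.0·cos(-1.8326)·1.5 = 2.8882
y' = 3 + -1.0·sin(-1.8326)·1.5 = 4.4489

(2.8882, 4.4489, -1.8326)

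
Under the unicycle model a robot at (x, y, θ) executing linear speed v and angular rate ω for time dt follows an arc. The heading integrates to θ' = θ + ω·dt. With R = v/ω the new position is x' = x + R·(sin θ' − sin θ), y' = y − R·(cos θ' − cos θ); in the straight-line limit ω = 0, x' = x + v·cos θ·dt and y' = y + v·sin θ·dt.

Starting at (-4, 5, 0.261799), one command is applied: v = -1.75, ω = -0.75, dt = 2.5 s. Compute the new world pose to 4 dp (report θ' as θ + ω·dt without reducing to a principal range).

θ' = 0.2618 + -0.75·2.5 = -1.6132
R = v/ω = -1.75/-0.75 = 2.3333
x' = -4 + 2.3333·(sin -1.6132 − sin 0.2618) = -6.9351
y' = 5 − 2.3333·(cos -1.6132 − cos 0.2618) = 7.3527

(-6.9351, 7.3527, -1.6132)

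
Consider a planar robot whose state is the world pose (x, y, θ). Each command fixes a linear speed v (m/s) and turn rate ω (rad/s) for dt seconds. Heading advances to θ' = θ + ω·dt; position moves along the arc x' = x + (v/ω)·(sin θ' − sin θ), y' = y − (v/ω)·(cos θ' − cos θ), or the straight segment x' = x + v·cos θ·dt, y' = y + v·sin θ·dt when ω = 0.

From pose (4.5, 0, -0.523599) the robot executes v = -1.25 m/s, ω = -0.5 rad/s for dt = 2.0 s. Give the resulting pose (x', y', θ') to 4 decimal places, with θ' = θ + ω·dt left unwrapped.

(3.2528, 2.0471, -1.5236)

θ' = -0.5236 + -0.5·2.0 = -1.5236
R = v/ω = -1.25/-0.5 = 2.5000
x' = 4.5 + 2.5000·(sin -1.5236 − sin -0.5236) = 3.2528
y' = 0 − 2.5000·(cos -1.5236 − cos -0.5236) = 2.0471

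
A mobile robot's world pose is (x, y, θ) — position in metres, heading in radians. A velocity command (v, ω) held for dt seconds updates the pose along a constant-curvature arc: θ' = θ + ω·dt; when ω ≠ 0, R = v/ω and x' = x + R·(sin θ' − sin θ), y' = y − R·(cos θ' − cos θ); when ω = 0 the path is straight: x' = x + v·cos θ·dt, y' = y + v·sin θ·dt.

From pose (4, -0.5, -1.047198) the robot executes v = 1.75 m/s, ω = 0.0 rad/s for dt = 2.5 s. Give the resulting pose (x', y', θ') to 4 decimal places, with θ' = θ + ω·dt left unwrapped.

(6.1875, -4.2889, -1.0472)

θ' = -1.0472 + 0.0·2.5 = -1.0472
ω = 0 → straight: x' = 4 + 1.75·cos(-1.0472)·2.5 = 6.1875
y' = -0.5 + 1.75·sin(-1.0472)·2.5 = -4.2889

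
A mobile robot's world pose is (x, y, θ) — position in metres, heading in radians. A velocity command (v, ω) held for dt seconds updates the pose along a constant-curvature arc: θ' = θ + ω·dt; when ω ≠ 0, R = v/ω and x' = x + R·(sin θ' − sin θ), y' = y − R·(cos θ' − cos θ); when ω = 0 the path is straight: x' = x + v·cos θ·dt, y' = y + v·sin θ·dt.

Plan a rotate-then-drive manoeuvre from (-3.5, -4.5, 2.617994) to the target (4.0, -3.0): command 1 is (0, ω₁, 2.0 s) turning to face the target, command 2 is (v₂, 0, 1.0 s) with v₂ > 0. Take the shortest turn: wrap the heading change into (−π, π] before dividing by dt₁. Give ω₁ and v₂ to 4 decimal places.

ω₁ = -1.2103, v₂ = 7.6485

heading to target = atan2(-3−-4.5, 4−-3.5) = 0.1974
Δθ = wrap(0.1974 − 2.6180) = -2.4206; ω₁ = Δθ/dt₁ = -1.2103
distance = √((4−-3.5)² + (-3−-4.5)²) = 7.6485; v₂ = distance/dt₂ = 7.6485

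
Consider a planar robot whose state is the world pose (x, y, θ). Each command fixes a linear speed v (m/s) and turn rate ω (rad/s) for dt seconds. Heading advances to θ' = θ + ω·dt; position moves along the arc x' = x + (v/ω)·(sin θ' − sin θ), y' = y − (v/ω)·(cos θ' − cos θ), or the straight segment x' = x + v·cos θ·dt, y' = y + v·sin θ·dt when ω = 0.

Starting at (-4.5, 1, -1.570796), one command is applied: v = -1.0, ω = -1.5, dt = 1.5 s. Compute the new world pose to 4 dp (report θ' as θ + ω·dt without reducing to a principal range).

θ' = -1.5708 + -1.5·1.5 = -3.8208
R = v/ω = -1.0/-1.5 = 0.6667
x' = -4.5 + 0.6667·(sin -3.8208 − sin -1.5708) = -3.4146
y' = 1 − 0.6667·(cos -3.8208 − cos -1.5708) = 1.5187

(-3.4146, 1.5187, -3.8208)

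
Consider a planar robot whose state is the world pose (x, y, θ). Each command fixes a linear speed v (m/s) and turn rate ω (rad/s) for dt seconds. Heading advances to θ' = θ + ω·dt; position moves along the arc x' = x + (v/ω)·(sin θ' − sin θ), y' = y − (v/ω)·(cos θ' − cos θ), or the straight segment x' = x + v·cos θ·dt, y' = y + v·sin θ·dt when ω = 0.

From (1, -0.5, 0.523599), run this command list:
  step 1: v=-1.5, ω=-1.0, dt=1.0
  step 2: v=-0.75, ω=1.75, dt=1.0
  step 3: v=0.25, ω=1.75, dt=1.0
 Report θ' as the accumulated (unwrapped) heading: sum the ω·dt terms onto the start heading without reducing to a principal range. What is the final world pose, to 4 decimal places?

(-1.1640, -0.6056, 3.0236)

step 1: θ'=-0.4764 (R=1.5000) → pose (-0.4379, -0.5339, -0.4764)
step 2: θ'=1.2736 (R=-0.4286) → pose (-1.0442, -0.7893, 1.2736)
step 3: θ'=3.0236 (R=0.1429) → pose (-1.1640, -0.6056, 3.0236)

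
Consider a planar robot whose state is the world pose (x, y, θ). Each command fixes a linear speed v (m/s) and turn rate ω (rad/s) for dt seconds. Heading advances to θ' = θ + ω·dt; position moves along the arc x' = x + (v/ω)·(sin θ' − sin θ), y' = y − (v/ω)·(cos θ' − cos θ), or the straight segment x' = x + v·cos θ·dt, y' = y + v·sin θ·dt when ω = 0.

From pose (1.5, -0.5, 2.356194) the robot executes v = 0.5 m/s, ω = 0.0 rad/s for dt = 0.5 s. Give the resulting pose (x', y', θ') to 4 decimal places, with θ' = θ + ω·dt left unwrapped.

(1.3232, -0.3232, 2.3562)

θ' = 2.3562 + 0.0·0.5 = 2.3562
ω = 0 → straight: x' = 1.5 + 0.5·cos(2.3562)·0.5 = 1.3232
y' = -0.5 + 0.5·sin(2.3562)·0.5 = -0.3232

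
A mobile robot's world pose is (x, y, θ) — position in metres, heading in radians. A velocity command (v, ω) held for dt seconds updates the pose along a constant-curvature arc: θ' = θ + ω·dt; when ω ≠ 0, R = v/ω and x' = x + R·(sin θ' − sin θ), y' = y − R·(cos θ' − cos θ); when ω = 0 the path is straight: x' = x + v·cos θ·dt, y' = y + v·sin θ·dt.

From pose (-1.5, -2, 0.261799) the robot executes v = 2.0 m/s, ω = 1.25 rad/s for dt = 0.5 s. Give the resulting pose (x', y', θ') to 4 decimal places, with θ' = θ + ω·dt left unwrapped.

(-0.6740, -1.4656, 0.8868)

θ' = 0.2618 + 1.25·0.5 = 0.8868
R = v/ω = 2.0/1.25 = 1.6000
x' = -1.5 + 1.6000·(sin 0.8868 − sin 0.2618) = -0.6740
y' = -2 − 1.6000·(cos 0.8868 − cos 0.2618) = -1.4656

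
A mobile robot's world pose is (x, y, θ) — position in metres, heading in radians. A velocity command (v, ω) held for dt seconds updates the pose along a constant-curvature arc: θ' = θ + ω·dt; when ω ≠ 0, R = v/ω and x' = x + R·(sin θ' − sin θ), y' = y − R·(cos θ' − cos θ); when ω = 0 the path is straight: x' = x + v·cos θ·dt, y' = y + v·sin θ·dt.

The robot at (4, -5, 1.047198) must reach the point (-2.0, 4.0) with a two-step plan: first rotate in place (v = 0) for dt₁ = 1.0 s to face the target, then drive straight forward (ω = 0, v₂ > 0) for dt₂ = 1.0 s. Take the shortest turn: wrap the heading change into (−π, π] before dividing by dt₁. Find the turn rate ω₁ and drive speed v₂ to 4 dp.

ω₁ = 1.1116, v₂ = 10.8167

heading to target = atan2(4−-5, -2−4) = 2.1588
Δθ = wrap(2.1588 − 1.0472) = 1.1116; ω₁ = Δθ/dt₁ = 1.1116
distance = √((-2−4)² + (4−-5)²) = 10.8167; v₂ = distance/dt₂ = 10.8167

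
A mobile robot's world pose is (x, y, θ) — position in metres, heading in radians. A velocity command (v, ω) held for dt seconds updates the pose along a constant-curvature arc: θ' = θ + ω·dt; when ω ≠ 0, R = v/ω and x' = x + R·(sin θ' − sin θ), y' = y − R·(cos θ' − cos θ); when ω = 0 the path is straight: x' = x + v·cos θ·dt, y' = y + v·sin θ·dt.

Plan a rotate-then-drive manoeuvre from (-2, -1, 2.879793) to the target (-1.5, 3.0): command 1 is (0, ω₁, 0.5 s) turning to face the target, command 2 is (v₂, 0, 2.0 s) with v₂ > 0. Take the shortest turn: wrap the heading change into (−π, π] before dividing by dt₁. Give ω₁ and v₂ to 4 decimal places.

ω₁ = -2.8667, v₂ = 2.0156

heading to target = atan2(3−-1, -1.5−-2) = 1.4464
Δθ = wrap(1.4464 − 2.8798) = -1.4334; ω₁ = Δθ/dt₁ = -2.8667
distance = √((-1.5−-2)² + (3−-1)²) = 4.0311; v₂ = distance/dt₂ = 2.0156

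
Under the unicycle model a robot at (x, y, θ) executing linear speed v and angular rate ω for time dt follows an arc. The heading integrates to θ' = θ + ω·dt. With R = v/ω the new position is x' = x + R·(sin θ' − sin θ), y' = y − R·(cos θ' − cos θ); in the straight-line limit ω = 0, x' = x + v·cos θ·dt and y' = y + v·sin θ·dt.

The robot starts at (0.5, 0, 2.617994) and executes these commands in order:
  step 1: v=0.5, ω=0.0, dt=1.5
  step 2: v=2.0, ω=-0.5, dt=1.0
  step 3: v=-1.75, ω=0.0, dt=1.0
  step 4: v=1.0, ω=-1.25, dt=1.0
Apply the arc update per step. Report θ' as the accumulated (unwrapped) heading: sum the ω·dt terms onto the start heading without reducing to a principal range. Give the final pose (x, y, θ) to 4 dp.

step 1: θ'=2.6180 (straight) → pose (-0.1495, 0.3750, 2.6180)
step 2: θ'=2.1180 (R=-4.0000) → pose (-1.5655, 1.7579, 2.1180)
step 3: θ'=2.1180 (straight) → pose (-0.6549, 0.2634, 2.1180)
step 4: θ'=0.8680 (R=-0.8000) → pose (-0.5822, 1.1968, 0.8680)

(-0.5822, 1.1968, 0.8680)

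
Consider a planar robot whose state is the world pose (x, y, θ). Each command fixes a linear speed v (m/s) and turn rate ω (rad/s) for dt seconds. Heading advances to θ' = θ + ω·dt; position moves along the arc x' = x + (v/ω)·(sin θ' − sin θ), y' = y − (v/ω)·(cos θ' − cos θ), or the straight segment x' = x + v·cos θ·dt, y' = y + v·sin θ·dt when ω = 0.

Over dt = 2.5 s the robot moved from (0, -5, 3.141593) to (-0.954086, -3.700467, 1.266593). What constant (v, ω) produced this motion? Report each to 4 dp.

Δθ = 1.266593 − 3.141593 = -1.875000
ω = Δθ/dt = -1.875000/2.5 = -0.7500
R = −Δy/(cos θ' − cos θ) = -1.0000
v = R·ω = -1.0000·-0.7500 = 0.7500

v = 0.7500, ω = -0.7500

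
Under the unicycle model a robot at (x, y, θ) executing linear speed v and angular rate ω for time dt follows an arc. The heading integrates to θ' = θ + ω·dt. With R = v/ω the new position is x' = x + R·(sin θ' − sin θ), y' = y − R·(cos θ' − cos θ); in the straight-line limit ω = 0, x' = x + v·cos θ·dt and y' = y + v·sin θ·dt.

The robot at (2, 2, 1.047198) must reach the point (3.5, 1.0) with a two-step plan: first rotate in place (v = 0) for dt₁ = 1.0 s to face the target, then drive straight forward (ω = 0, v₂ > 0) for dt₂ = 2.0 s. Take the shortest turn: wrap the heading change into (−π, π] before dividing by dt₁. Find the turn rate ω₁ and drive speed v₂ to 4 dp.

heading to target = atan2(1−2, 3.5−2) = -0.5880
Δθ = wrap(-0.5880 − 1.0472) = -1.6352; ω₁ = Δθ/dt₁ = -1.6352
distance = √((3.5−2)² + (1−2)²) = 1.8028; v₂ = distance/dt₂ = 0.9014

ω₁ = -1.6352, v₂ = 0.9014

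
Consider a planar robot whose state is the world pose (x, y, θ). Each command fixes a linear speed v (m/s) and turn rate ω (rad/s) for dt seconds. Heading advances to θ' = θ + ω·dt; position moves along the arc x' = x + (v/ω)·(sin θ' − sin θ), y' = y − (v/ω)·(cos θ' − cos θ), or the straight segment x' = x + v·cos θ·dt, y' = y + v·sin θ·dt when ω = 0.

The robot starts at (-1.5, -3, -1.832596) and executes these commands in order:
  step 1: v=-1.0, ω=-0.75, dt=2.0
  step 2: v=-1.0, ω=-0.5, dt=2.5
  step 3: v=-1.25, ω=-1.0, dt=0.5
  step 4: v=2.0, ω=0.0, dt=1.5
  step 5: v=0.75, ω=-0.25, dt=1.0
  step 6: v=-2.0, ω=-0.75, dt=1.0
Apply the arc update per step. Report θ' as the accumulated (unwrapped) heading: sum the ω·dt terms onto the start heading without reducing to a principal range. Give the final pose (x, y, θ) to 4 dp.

(1.3726, -1.9632, -6.0826)

step 1: θ'=-3.3326 (R=1.3333) → pose (0.0410, -2.0360, -3.3326)
step 2: θ'=-4.5826 (R=2.0000) → pose (1.6445, -3.7408, -4.5826)
step 3: θ'=-5.0826 (R=1.2500) → pose (1.5703, -4.3548, -5.0826)
step 4: θ'=-5.0826 (straight) → pose (2.6558, -1.5581, -5.0826)
step 5: θ'=-5.3326 (R=-3.0000) → pose (3.0113, -0.8999, -5.3326)
step 6: θ'=-6.0826 (R=2.6667) → pose (1.3726, -1.9632, -6.0826)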